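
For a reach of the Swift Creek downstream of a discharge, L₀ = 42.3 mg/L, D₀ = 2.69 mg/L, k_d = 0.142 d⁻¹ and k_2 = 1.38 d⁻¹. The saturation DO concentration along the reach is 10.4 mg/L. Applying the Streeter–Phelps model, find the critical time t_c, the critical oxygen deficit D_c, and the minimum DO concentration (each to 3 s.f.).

t_c ≈ 1.18 d; D_c ≈ 3.68 mg/L; min DO ≈ 6.72 mg/L

t_c = [1/(k_2−k_d)] ln[(k_2/k_d)(1 − D₀(k_2−k_d)/(k_d L₀))]
= [1/(1.38−0.142)] ln[(1.38/0.142)(1 − 2.69×1.238/(0.142×42.3))]
= (1/1.238) ln[9.718 × 0.4456] = 0.8078 × ln(4.330) = 0.8078 × 1.466 = 1.184 d.
L(t_c) = L₀ e^(−k_d t_c) = 42.3 × 0.8453 = 35.75 mg/L, and at the critical point k_2 D_c = k_d L, so D_c = (0.142/1.38) × 35.75 = 3.679 mg/L.
Minimum DO = C_s − D_c = 10.4 − 3.679 = 6.721 mg/L.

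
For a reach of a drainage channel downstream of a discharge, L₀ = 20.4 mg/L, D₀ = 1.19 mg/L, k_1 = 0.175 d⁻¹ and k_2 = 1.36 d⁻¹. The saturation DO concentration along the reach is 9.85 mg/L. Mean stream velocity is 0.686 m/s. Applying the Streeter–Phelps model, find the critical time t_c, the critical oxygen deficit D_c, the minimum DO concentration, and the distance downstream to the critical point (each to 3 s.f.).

t_c ≈ 1.31 d; D_c ≈ 2.09 mg/L; min DO ≈ 7.76 mg/L; x_c ≈ 77.4 km

At the critical point dD/dt = 0, so k_1 L₀ e^(−k_1 t) = k_2 D. Substituting D(t) from the Streeter–Phelps equation and solving for t gives
t_c = ln[(k_2/k_1)(1 − D₀(k_2−k_1)/(k_1 L₀))] / (k_2−k_1).
Here k_2−k_1 = 1.185 d⁻¹ and 1 − D₀(k_2−k_1)/(k_1 L₀) = 1 − 1.19×1.185/(0.175×20.4) = 0.6050, so
t_c = ln(7.771 × 0.6050) / 1.185 = 1.548 / 1.185 = 1.306 d.
D_c = (k_1/k_2) L₀ e^(−k_1 t_c) = (0.175/1.36) × 20.4 × e^(−0.175×1.306) = 0.1287 × 20.4 × 0.7956 = 2.089 mg/L.
Minimum DO = C_s − D_c = 9.85 − 2.089 = 7.761 mg/L.
x_c = v t_c = 0.686 m/s × 1.306 d × 86400 s/d = 77420 m ≈ 77.4 km.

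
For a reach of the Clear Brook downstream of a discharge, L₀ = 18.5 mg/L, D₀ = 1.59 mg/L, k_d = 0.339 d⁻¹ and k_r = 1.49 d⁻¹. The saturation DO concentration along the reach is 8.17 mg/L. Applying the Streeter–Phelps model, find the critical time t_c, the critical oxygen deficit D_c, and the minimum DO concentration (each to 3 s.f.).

t_c ≈ 0.987 d; D_c ≈ 3.01 mg/L; min DO ≈ 5.16 mg/L

t_c = [1/(k_r−k_d)] ln[(k_r/k_d)(1 − D₀(k_r−k_d)/(k_d L₀))]
= [1/(1.49−0.339)] ln[(1.49/0.339)(1 − 1.59×1.151/(0.339×18.5))]
= (1/1.151) ln[4.395 × 0.7082] = 0.8688 × ln(3.113) = 0.8688 × 1.135 = 0.9865 d.
D_c = (k_d/k_r) L₀ e^(−k_d t_c) = (0.339/1.49) × 18.5 × e^(−0.339×0.9865) = 0.2275 × 18.5 × 0.7157 = 3.013 mg/L.
Minimum DO = C_s − D_c = 8.17 − 3.013 = 5.157 mg/L.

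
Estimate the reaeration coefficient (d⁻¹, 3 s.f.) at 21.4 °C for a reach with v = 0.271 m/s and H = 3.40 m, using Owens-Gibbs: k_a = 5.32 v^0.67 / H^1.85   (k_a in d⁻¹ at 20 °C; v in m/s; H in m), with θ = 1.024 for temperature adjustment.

k_a(20) = 5.32 × 0.271^0.67 / 3.40^1.85 = 5.32 × 0.4170 / 9.621 = 0.2305 d⁻¹.
k_a(21.4) = 0.2305 × 1.024^(21.4−20) = 0.2305 × 1.034 = 0.2383 d⁻¹.

k_a ≈ 0.238 d⁻¹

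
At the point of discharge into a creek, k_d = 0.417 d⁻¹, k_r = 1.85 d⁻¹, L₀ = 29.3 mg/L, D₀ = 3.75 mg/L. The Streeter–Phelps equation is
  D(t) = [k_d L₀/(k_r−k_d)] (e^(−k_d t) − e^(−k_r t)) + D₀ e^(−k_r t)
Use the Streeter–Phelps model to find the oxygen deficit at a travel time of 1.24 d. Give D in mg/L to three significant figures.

D ≈ 4.60 mg/L

k_d L₀/(k_r−k_d) = 0.417×29.3/(1.85−0.417) = 12.22/1.433 = 8.526 mg/L.
e^(−k_d t) = e^(−0.417×1.240) = 0.5963; e^(−k_r t) = e^(−1.85×1.240) = 0.1009.
D = 8.526 × (0.5963 − 0.1009) + 3.75 × 0.1009 = 4.224 + 0.3782 = 4.602 mg/L.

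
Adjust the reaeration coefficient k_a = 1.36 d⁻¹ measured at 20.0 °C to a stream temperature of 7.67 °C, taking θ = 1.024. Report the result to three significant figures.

k_a(T₂) = k_a(T₁) · θ^(T₂−T₁) = 1.36 × 1.024^(7.67−20.0)
= 1.36 × 1.024^-12.3 = 1.36 × 0.7465 = 1.015 d⁻¹.

k_a ≈ 1.02 d⁻¹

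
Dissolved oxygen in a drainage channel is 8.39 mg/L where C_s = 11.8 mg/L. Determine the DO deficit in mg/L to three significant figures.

D = C_s − C = 11.8 − 8.39 = 3.41 mg/L.

D ≈ 3.41 mg/L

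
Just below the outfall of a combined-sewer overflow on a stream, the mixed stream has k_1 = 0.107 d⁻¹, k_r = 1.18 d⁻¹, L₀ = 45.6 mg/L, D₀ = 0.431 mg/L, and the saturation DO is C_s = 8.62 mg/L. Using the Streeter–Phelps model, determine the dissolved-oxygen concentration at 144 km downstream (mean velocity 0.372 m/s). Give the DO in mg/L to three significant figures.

DO ≈ 5.83 mg/L

Travel time t = x/v = 144 km / (0.372 m/s) = 144000 m / 0.372 m/s = 387100 s = 4.480 d.
k_1 L₀/(k_r−k_1) = 0.107×45.6/(1.18−0.107) = 4.879/1.073 = 4.547 mg/L.
e^(−k_1 t) = e^(−0.107×4.480) = 0.6192; e^(−k_r t) = e^(−1.18×4.480) = 0.005058.
D = 4.547 × (0.6192 − 0.005058) + 0.431 × 0.005058 = 2.792 + 0.002180 = 2.795 mg/L.
DO = C_s − D = 8.62 − 2.795 = 5.825 mg/L.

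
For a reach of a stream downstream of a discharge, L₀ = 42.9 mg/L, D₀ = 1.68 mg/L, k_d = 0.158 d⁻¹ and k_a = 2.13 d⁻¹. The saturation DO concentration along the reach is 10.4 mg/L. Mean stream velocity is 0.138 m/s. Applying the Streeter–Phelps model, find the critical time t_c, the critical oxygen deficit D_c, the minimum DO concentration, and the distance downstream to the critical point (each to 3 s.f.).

t_c ≈ 0.979 d; D_c ≈ 2.73 mg/L; min DO ≈ 7.67 mg/L; x_c ≈ 11.7 km

With k_a/k_d = 13.48 and 1 − D₀(k_a−k_d)/(k_d L₀) = 0.5112,
t_c = ln(13.48 × 0.5112) / (2.13 − 0.158) = ln(6.892) / 1.972 = 1.930/1.972 = 0.9789 d.
L(t_c) = L₀ e^(−k_d t_c) = 42.9 × 0.8567 = 36.75 mg/L, and at the critical point k_a D_c = k_d L, so D_c = (0.158/2.13) × 36.75 = 2.726 mg/L.
Minimum DO = C_s − D_c = 10.4 − 2.726 = 7.674 mg/L.
x_c = v t_c = 0.138 m/s × 0.9789 d × 86400 s/d = 11670 m ≈ 11.7 km.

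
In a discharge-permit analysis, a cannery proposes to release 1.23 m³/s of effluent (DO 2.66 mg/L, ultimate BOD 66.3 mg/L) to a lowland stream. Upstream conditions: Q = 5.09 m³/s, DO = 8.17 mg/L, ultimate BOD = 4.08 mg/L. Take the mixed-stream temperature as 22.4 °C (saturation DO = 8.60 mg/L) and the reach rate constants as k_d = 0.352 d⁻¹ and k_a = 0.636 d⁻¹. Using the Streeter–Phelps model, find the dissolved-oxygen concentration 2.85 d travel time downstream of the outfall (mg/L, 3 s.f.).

DO ≈ 4.27 mg/L

Mixed DO = (5.09×8.17 + 1.23×2.66)/(5.09+1.23) = 44.86/6.320 = 7.098 mg/L.
Mixed L₀ = (5.09×4.08 + 1.23×66.3)/(6.320) = 102.3/6.320 = 16.19 mg/L.
Initial deficit D₀ = C_s − DO₀ = 8.60 − 7.098 = 1.502 mg/L.
D(2.85) = [0.352×16.19/(0.636−0.352)](e^(−0.352×2.85) − e^(−0.636×2.85)) + 1.502 e^(−0.636×2.85)
= 20.07 × (0.3667 − 0.1632) + 1.502 × 0.1632 = 4.328 mg/L.
DO = 8.60 − 4.328 = 4.272 mg/L.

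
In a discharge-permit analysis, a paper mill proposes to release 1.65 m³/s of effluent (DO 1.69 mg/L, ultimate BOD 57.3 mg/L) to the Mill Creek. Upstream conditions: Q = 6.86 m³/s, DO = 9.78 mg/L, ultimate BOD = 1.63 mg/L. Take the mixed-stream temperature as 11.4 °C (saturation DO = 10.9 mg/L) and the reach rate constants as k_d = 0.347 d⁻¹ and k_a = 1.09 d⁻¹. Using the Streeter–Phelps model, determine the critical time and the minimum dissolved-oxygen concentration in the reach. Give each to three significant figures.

t_c ≈ 0.703 d; minimum DO ≈ 7.80 mg/L

Mixed DO = (6.86×9.78 + 1.65×1.69)/(6.86+1.65) = 69.88/8.510 = 8.211 mg/L.
Mixed L₀ = (6.86×1.63 + 1.65×57.3)/(8.510) = 105.7/8.510 = 12.42 mg/L.
Initial deficit D₀ = C_s − DO₀ = 10.9 − 8.211 = 2.689 mg/L.
t_c = (1/0.7430) ln[(1.09/0.347)(1 − 2.689×0.7430/(0.347×12.42))] = 1.346 × ln(1.686) = 0.7028 d.
D_c = (0.347/1.09) × 12.42 × e^(−0.347×0.7028) = 0.3183 × 12.42 × 0.7836 = 3.099 mg/L.
Minimum DO = 10.9 − 3.099 = 7.801 mg/L.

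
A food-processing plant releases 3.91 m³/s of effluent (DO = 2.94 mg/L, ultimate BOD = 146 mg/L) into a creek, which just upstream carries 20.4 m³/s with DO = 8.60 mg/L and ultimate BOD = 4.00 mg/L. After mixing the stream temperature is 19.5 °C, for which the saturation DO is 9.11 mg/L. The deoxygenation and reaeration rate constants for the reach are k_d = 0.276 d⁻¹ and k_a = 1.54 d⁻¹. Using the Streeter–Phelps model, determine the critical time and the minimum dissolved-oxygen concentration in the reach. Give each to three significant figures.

Mixed DO = (20.4×8.60 + 3.91×2.94)/(20.4+3.91) = 186.9/24.31 = 7.690 mg/L.
Mixed L₀ = (20.4×4.00 + 3.91×146)/(24.31) = 652.5/24.31 = 26.84 mg/L.
Initial deficit D₀ = C_s − DO₀ = 9.11 − 7.690 = 1.420 mg/L.
t_c = (1/1.264) ln[(1.54/0.276)(1 − 1.420×1.264/(0.276×26.84))] = 0.7911 × ln(4.227) = 1.140 d.
D_c = (0.276/1.54) × 26.84 × e^(−0.276×1.140) = 0.1792 × 26.84 × 0.7300 = 3.511 mg/L.
Minimum DO = 9.11 − 3.511 = 5.599 mg/L.

t_c ≈ 1.14 d; minimum DO ≈ 5.60 mg/L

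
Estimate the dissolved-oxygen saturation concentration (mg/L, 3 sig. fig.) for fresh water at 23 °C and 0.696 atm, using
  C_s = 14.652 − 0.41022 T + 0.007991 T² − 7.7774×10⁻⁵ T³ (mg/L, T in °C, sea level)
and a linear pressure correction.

C_s ≈ 5.91 mg/L

At sea level: C_s = 14.652 − 0.41022×23 + 0.007991×23² − 7.7774×10⁻⁵×23³ = 8.498 mg/L.
Pressure correction: C_s' = 8.498 × 0.696 = 5.915 mg/L.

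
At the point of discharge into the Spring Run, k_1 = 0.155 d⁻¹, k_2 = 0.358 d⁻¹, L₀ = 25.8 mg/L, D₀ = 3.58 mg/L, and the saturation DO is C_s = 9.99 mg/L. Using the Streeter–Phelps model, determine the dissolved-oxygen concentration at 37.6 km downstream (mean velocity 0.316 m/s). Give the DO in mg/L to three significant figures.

Travel time t = x/v = 37.6 km / (0.316 m/s) = 37600 m / 0.316 m/s = 119000 s = 1.377 d.
k_1 L₀/(k_2−k_1) = 0.155×25.8/(0.358−0.155) = 3.999/0.2030 = 19.70 mg/L.
e^(−k_1 t) = e^(−0.155×1.377) = 0.8078; e^(−k_2 t) = e^(−0.358×1.377) = 0.6108.
D = 19.70 × (0.8078 − 0.6108) + 3.58 × 0.6108 = 3.881 + 2.187 = 6.068 mg/L.
DO = C_s − D = 9.99 − 6.068 = 3.922 mg/L.

DO ≈ 3.92 mg/L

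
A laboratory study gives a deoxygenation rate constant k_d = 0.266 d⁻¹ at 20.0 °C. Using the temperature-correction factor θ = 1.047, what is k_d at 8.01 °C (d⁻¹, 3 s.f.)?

k_d ≈ 0.153 d⁻¹

k_d(T₂) = k_d(T₁) · θ^(T₂−T₁) = 0.266 × 1.047^(8.01−20.0)
= 0.266 × 1.047^-12.0 = 0.266 × 0.5766 = 0.1534 d⁻¹.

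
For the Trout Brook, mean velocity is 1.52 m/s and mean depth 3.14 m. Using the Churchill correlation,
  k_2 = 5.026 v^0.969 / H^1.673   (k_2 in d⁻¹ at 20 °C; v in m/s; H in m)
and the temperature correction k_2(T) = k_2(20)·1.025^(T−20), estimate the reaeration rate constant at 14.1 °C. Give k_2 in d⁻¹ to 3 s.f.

k_2(20) = 5.026 × 1.52^0.969 / 3.14^1.673 = 5.026 × 1.500 / 6.782 = 1.112 d⁻¹.
k_2(14.1) = 1.112 × 1.025^(14.1−20) = 1.112 × 0.8644 = 0.9612 d⁻¹.

k_2 ≈ 0.961 d⁻¹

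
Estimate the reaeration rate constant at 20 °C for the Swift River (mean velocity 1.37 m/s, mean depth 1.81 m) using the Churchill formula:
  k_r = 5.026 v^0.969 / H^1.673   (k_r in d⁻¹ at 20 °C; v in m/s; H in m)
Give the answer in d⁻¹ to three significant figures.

k_r = 5.026 × 1.37^0.969 / 1.81^1.673 = 5.026 × 1.357 / 2.698 = 2.527 d⁻¹.

k_r ≈ 2.53 d⁻¹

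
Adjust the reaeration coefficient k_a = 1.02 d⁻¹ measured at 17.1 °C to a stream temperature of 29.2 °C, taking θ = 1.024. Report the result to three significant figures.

k_a(T₂) = k_a(T₁) · θ^(T₂−T₁) = 1.02 × 1.024^(29.2−17.1)
= 1.02 × 1.024^12.1 = 1.02 × 1.332 = 1.359 d⁻¹.

k_a ≈ 1.36 d⁻¹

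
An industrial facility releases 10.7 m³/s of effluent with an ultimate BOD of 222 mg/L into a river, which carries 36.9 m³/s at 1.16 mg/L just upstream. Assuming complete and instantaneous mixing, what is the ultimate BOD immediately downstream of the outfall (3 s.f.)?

50.8 mg/L

Flow-weighted mixing: C = (Q_r C_r + Q_w C_w)/(Q_r + Q_w)
= (36.9×1.16 + 10.7×222)/(36.9 + 10.7) = 2418/47.60 = 50.80 mg/L.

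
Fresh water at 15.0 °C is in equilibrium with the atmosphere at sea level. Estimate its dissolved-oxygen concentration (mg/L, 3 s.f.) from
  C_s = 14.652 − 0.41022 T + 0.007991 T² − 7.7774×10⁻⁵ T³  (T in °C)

C_s = 14.652 − 0.41022×15.0 + 0.007991×15.0² − 7.7774×10⁻⁵×15.0³ = 10.03 mg/L.

C_s ≈ 10.0 mg/L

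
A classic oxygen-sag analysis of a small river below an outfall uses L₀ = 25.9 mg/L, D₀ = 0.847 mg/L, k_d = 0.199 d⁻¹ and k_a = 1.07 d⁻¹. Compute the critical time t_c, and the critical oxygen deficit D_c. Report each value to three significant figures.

t_c ≈ 1.75 d; D_c ≈ 3.40 mg/L

t_c = [1/(k_a−k_d)] ln[(k_a/k_d)(1 − D₀(k_a−k_d)/(k_d L₀))]
= [1/(1.07−0.199)] ln[(1.07/0.199)(1 − 0.847×0.8710/(0.199×25.9))]
= (1/0.8710) ln[5.377 × 0.8569] = 1.148 × ln(4.607) = 1.148 × 1.528 = 1.754 d.
D_c = (k_d/k_a) L₀ e^(−k_d t_c) = (0.199/1.07) × 25.9 × e^(−0.199×1.754) = 0.1860 × 25.9 × 0.7054 = 3.398 mg/L.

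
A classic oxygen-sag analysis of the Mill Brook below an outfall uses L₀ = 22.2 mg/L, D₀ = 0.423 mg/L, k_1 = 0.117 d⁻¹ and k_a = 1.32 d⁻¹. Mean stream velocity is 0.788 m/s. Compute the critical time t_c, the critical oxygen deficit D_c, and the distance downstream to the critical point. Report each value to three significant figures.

At the critical point dD/dt = 0, so k_1 L₀ e^(−k_1 t) = k_a D. Substituting D(t) from the Streeter–Phelps equation and solving for t gives
t_c = ln[(k_a/k_1)(1 − D₀(k_a−k_1)/(k_1 L₀))] / (k_a−k_1).
Here k_a−k_1 = 1.203 d⁻¹ and 1 − D₀(k_a−k_1)/(k_1 L₀) = 1 − 0.423×1.203/(0.117×22.2) = 0.8041, so
t_c = ln(11.28 × 0.8041) / 1.203 = 2.205 / 1.203 = 1.833 d.
D_c = (k_1/k_a) L₀ e^(−k_1 t_c) = (0.117/1.32) × 22.2 × e^(−0.117×1.833) = 0.08864 × 22.2 × 0.8070 = 1.588 mg/L.
x_c = v t_c = 0.788 m/s × 1.833 d × 86400 s/d = 124800 m ≈ 125 km.

t_c ≈ 1.83 d; D_c ≈ 1.59 mg/L; x_c ≈ 125 km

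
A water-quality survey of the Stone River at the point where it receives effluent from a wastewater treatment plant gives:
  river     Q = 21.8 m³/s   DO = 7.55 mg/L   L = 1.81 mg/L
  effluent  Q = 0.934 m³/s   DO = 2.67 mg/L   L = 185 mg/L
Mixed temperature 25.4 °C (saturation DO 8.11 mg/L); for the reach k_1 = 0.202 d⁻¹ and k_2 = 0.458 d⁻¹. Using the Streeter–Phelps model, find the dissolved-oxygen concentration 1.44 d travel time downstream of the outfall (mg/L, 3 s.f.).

Mixed DO = (21.8×7.55 + 0.934×2.67)/(21.8+0.934) = 167.1/22.73 = 7.350 mg/L.
Mixed L₀ = (21.8×1.81 + 0.934×185)/(22.73) = 212.2/22.73 = 9.336 mg/L.
Initial deficit D₀ = C_s − DO₀ = 8.11 − 7.350 = 0.7605 mg/L.
D(1.44) = [0.202×9.336/(0.458−0.202)](e^(−0.202×1.44) − e^(−0.458×1.44)) + 0.7605 e^(−0.458×1.44)
= 7.367 × (0.7476 − 0.5171) + 0.7605 × 0.5171 = 2.091 mg/L.
DO = 8.11 − 2.091 = 6.019 mg/L.

DO ≈ 6.02 mg/L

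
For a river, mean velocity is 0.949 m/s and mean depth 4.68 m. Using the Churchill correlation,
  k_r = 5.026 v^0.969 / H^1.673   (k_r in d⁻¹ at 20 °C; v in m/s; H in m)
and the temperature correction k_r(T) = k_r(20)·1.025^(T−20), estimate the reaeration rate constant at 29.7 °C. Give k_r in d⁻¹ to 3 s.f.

k_r ≈ 0.459 d⁻¹

k_r(20) = 5.026 × 0.949^0.969 / 4.68^1.673 = 5.026 × 0.9505 / 13.22 = 0.3613 d⁻¹.
k_r(29.7) = 0.3613 × 1.025^(29.7−20) = 0.3613 × 1.271 = 0.4591 d⁻¹.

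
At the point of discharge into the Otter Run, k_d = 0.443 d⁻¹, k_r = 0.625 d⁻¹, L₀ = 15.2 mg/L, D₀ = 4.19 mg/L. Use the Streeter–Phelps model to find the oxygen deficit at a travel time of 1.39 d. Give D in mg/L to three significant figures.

D ≈ 6.23 mg/L

k_d L₀/(k_r−k_d) = 0.443×15.2/(0.625−0.443) = 6.734/0.1820 = 37.00 mg/L.
e^(−k_d t) = e^(−0.443×1.390) = 0.5402; e^(−k_r t) = e^(−0.625×1.390) = 0.4195.
D = 37.00 × (0.5402 − 0.4195) + 4.19 × 0.4195 = 4.467 + 1.758 = 6.225 mg/L.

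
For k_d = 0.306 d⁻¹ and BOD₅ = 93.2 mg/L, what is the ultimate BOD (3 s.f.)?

L₀ ≈ 119 mg/L

BOD₅ = L₀(1 − e^(−5k_d)) ⇒ L₀ = BOD₅ / (1 − e^(−5×0.306))
= 93.2 / (1 − 0.2165) = 93.2 / 0.7835 = 119.0 mg/L.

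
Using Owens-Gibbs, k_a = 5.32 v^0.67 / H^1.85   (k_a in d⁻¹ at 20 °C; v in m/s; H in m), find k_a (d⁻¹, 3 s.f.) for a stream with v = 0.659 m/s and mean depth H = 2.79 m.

k_a ≈ 0.603 d⁻¹

k_a = 5.32 × 0.659^0.67 / 2.79^1.85 = 5.32 × 0.7562 / 6.674 = 0.6028 d⁻¹.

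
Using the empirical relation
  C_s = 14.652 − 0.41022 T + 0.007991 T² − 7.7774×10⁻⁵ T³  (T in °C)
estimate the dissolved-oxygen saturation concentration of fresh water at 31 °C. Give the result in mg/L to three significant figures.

C_s = 14.652 − 0.41022×31 + 0.007991×31² − 7.7774×10⁻⁵×31³ = 7.298 mg/L.

C_s ≈ 7.30 mg/L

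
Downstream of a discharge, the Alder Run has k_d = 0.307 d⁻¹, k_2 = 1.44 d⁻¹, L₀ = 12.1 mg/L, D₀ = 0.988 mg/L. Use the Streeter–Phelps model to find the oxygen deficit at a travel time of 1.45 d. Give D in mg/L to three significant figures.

D ≈ 1.82 mg/L

k_d L₀/(k_2−k_d) = 0.307×12.1/(1.44−0.307) = 3.715/1.133 = 3.279 mg/L.
e^(−k_d t) = e^(−0.307×1.450) = 0.6407; e^(−k_2 t) = e^(−1.44×1.450) = 0.1239.
D = 3.279 × (0.6407 − 0.1239) + 0.988 × 0.1239 = 1.694 + 0.1224 = 1.817 mg/L.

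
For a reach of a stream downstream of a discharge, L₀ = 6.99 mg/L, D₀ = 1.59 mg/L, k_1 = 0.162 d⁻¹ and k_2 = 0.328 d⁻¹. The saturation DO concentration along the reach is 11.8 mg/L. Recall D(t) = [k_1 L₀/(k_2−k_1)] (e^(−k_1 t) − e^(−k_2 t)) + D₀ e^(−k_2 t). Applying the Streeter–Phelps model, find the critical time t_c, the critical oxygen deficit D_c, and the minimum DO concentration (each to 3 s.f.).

t_c ≈ 2.65 d; D_c ≈ 2.25 mg/L; min DO ≈ 9.55 mg/L

At the critical point dD/dt = 0, so k_1 L₀ e^(−k_1 t) = k_2 D. Substituting D(t) from the Streeter–Phelps equation and solving for t gives
t_c = ln[(k_2/k_1)(1 − D₀(k_2−k_1)/(k_1 L₀))] / (k_2−k_1).
Here k_2−k_1 = 0.1660 d⁻¹ and 1 − D₀(k_2−k_1)/(k_1 L₀) = 1 − 1.59×0.1660/(0.162×6.99) = 0.7669, so
t_c = ln(2.025 × 0.7669) / 0.1660 = 0.4400 / 0.1660 = 2.651 d.
L(t_c) = L₀ e^(−k_1 t_c) = 6.99 × 0.6509 = 4.550 mg/L, and at the critical point k_2 D_c = k_1 L, so D_c = (0.162/0.328) × 4.550 = 2.247 mg/L.
Minimum DO = C_s − D_c = 11.8 − 2.247 = 9.553 mg/L.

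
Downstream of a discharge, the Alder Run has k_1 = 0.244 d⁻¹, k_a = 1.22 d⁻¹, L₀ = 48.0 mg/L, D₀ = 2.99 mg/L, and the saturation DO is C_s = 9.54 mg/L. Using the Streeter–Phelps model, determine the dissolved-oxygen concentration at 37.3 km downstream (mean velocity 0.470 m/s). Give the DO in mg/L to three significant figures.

Travel time t = x/v = 37.3 km / (0.470 m/s) = 37300 m / 0.470 m/s = 79360 s = 0.9185 d.
k_1 L₀/(k_a−k_1) = 0.244×48.0/(1.22−0.244) = 11.71/0.9760 = 12.00 mg/L.
e^(−k_1 t) = e^(−0.244×0.9185) = 0.7992; e^(−k_a t) = e^(−1.22×0.9185) = 0.3261.
D = 12.00 × (0.7992 − 0.3261) + 2.99 × 0.3261 = 5.678 + 0.9750 = 6.653 mg/L.
DO = C_s − D = 9.54 − 6.653 = 2.887 mg/L.

DO ≈ 2.89 mg/L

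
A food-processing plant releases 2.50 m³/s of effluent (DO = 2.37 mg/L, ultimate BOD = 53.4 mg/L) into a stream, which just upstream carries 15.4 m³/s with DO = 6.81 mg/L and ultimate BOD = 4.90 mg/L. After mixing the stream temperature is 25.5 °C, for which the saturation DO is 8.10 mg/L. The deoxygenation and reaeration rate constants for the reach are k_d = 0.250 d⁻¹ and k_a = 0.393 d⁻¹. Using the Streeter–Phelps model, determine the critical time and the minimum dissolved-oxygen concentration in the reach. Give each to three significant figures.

Mixed DO = (15.4×6.81 + 2.50×2.37)/(15.4+2.50) = 110.8/17.90 = 6.190 mg/L.
Mixed L₀ = (15.4×4.90 + 2.50×53.4)/(17.90) = 209.0/17.90 = 11.67 mg/L.
Initial deficit D₀ = C_s − DO₀ = 8.10 − 6.190 = 1.910 mg/L.
t_c = (1/0.1430) ln[(0.393/0.250)(1 − 1.910×0.1430/(0.250×11.67))] = 6.993 × ln(1.425) = 2.476 d.
D_c = (0.250/0.393) × 11.67 × e^(−0.250×2.476) = 0.6361 × 11.67 × 0.5385 = 3.999 mg/L.
Minimum DO = 8.10 − 3.999 = 4.101 mg/L.

t_c ≈ 2.48 d; minimum DO ≈ 4.10 mg/L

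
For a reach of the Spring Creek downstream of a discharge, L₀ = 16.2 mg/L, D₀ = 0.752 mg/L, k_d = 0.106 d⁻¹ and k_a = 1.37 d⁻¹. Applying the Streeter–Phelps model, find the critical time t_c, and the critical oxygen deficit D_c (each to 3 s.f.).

t_c ≈ 1.39 d; D_c ≈ 1.08 mg/L

With k_a/k_d = 12.92 and 1 − D₀(k_a−k_d)/(k_d L₀) = 0.4465,
t_c = ln(12.92 × 0.4465) / (1.37 − 0.106) = ln(5.770) / 1.264 = 1.753/1.264 = 1.387 d.
L(t_c) = L₀ e^(−k_d t_c) = 16.2 × 0.8633 = 13.99 mg/L, and at the critical point k_a D_c = k_d L, so D_c = (0.106/1.37) × 13.99 = 1.082 mg/L.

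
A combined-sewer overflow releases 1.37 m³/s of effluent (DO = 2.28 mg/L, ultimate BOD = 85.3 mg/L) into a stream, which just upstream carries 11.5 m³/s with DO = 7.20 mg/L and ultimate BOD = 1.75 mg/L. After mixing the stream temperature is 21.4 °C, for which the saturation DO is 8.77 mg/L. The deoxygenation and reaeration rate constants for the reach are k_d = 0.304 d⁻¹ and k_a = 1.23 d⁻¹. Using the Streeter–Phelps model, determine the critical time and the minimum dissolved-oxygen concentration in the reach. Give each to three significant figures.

t_c ≈ 0.522 d; minimum DO ≈ 6.53 mg/L

Mixed DO = (11.5×7.20 + 1.37×2.28)/(11.5+1.37) = 85.92/12.87 = 6.676 mg/L.
Mixed L₀ = (11.5×1.75 + 1.37×85.3)/(12.87) = 137.0/12.87 = 10.64 mg/L.
Initial deficit D₀ = C_s − DO₀ = 8.77 − 6.676 = 2.094 mg/L.
t_c = (1/0.9260) ln[(1.23/0.304)(1 − 2.094×0.9260/(0.304×10.64))] = 1.080 × ln(1.622) = 0.5221 d.
D_c = (0.304/1.23) × 10.64 × e^(−0.304×0.5221) = 0.2472 × 10.64 × 0.8532 = 2.245 mg/L.
Minimum DO = 8.77 − 2.245 = 6.525 mg/L.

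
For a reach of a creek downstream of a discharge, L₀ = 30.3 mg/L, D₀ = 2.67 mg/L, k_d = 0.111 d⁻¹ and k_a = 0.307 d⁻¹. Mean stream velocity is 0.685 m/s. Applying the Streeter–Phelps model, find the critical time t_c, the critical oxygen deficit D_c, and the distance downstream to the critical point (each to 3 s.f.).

At the critical point dD/dt = 0, so k_d L₀ e^(−k_d t) = k_a D. Substituting D(t) from the Streeter–Phelps equation and solving for t gives
t_c = ln[(k_a/k_d)(1 − D₀(k_a−k_d)/(k_d L₀))] / (k_a−k_d).
Here k_a−k_d = 0.1960 d⁻¹ and 1 − D₀(k_a−k_d)/(k_d L₀) = 1 − 2.67×0.1960/(0.111×30.3) = 0.8444, so
t_c = ln(2.766 × 0.8444) / 0.1960 = 0.8482 / 0.1960 = 4.328 d.
D_c = (k_d/k_a) L₀ e^(−k_d t_c) = (0.111/0.307) × 30.3 × e^(−0.111×4.328) = 0.3616 × 30.3 × 0.6186 = 6.777 mg/L.
x_c = v t_c = 0.685 m/s × 4.328 d × 86400 s/d = 256100 m ≈ 256 km.

t_c ≈ 4.33 d; D_c ≈ 6.78 mg/L; x_c ≈ 256 km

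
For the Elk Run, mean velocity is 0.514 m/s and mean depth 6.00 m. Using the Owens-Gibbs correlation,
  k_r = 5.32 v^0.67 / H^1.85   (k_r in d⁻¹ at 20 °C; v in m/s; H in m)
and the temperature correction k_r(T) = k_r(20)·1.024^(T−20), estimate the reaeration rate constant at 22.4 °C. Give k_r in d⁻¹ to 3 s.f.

k_r ≈ 0.131 d⁻¹

k_r(20) = 5.32 × 0.514^0.67 / 6.00^1.85 = 5.32 × 0.6402 / 27.52 = 0.1238 d⁻¹.
k_r(22.4) = 0.1238 × 1.024^(22.4−20) = 0.1238 × 1.059 = 0.1310 d⁻¹.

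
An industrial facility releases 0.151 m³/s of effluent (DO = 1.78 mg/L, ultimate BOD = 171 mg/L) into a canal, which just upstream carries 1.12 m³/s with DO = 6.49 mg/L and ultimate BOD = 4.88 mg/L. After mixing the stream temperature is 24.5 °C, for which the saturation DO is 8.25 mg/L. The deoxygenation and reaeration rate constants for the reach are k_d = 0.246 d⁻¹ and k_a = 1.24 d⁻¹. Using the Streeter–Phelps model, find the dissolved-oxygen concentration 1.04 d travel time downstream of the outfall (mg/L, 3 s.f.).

Mixed DO = (1.12×6.49 + 0.151×1.78)/(1.12+0.151) = 7.538/1.271 = 5.930 mg/L.
Mixed L₀ = (1.12×4.88 + 0.151×171)/(1.271) = 31.29/1.271 = 24.62 mg/L.
Initial deficit D₀ = C_s − DO₀ = 8.25 − 5.930 = 2.320 mg/L.
D(1.04) = [0.246×24.62/(1.24−0.246)](e^(−0.246×1.04) − e^(−1.24×1.04)) + 2.320 e^(−1.24×1.04)
= 6.092 × (0.7743 − 0.2754) + 2.320 × 0.2754 = 3.678 mg/L.
DO = 8.25 − 3.678 = 4.572 mg/L.

DO ≈ 4.57 mg/L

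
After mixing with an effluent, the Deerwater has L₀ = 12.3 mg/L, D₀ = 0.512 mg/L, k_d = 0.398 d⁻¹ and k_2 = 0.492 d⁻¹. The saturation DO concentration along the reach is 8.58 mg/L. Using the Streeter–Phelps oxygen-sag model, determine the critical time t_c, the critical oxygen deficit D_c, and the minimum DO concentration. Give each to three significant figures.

t_c ≈ 2.15 d; D_c ≈ 4.23 mg/L; min DO ≈ 4.35 mg/L

At the critical point dD/dt = 0, so k_d L₀ e^(−k_d t) = k_2 D. Substituting D(t) from the Streeter–Phelps equation and solving for t gives
t_c = ln[(k_2/k_d)(1 − D₀(k_2−k_d)/(k_d L₀))] / (k_2−k_d).
Here k_2−k_d = 0.09400 d⁻¹ and 1 − D₀(k_2−k_d)/(k_d L₀) = 1 − 0.512×0.09400/(0.398×12.3) = 0.9902, so
t_c = ln(1.236 × 0.9902) / 0.09400 = 0.2021 / 0.09400 = 2.150 d.
L(t_c) = L₀ e^(−k_d t_c) = 12.3 × 0.4249 = 5.226 mg/L, and at the critical point k_2 D_c = k_d L, so D_c = (0.398/0.492) × 5.226 = 4.228 mg/L.
Minimum DO = C_s − D_c = 8.58 − 4.228 = 4.352 mg/L.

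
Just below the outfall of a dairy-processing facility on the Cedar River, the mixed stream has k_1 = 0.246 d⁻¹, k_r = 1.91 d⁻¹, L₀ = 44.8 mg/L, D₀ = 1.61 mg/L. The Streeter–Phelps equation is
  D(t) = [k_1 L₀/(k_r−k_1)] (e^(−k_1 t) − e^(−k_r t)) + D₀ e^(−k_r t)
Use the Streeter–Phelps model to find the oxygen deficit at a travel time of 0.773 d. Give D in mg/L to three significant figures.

k_1 L₀/(k_r−k_1) = 0.246×44.8/(1.91−0.246) = 11.02/1.664 = 6.623 mg/L.
e^(−k_1 t) = e^(−0.246×0.7730) = 0.8268; e^(−k_r t) = e^(−1.91×0.7730) = 0.2285.
D = 6.623 × (0.8268 − 0.2285) + 1.61 × 0.2285 = 3.963 + 0.3678 = 4.331 mg/L.

D ≈ 4.33 mg/L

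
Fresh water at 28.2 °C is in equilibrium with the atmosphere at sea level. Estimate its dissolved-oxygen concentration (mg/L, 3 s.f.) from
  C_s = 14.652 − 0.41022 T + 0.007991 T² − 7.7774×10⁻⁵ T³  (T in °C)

C_s ≈ 7.69 mg/L

C_s = 14.652 − 0.41022×28.2 + 0.007991×28.2² − 7.7774×10⁻⁵×28.2³ = 7.694 mg/L.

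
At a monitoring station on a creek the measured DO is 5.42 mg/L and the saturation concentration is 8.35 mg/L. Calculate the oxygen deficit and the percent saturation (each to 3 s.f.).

D = C_s − C = 8.35 − 5.42 = 2.93 mg/L.
% saturation = 5.42/8.35 × 100 = 64.9 %.

D ≈ 2.93 mg/L; 64.9 % saturation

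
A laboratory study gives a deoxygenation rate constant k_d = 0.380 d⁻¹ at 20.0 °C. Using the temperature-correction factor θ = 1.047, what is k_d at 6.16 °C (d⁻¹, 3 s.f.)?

k_d ≈ 0.201 d⁻¹

k_d(T₂) = k_d(T₁) · θ^(T₂−T₁) = 0.380 × 1.047^(6.16−20.0)
= 0.380 × 1.047^-13.8 = 0.380 × 0.5296 = 0.2012 d⁻¹.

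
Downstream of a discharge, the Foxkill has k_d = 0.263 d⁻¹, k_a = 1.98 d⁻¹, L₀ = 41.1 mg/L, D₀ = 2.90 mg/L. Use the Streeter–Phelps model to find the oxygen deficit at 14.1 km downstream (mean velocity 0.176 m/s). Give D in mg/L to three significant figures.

Travel time t = x/v = 14.1 km / (0.176 m/s) = 14100 m / 0.176 m/s = 80110 s = 0.9272 d.
k_d L₀/(k_a−k_d) = 0.263×41.1/(1.98−0.263) = 10.81/1.717 = 6.295 mg/L.
e^(−k_d t) = e^(−0.263×0.9272) = 0.7836; e^(−k_a t) = e^(−1.98×0.9272) = 0.1595.
D = 6.295 × (0.7836 − 0.1595) + 2.90 × 0.1595 = 3.929 + 0.4624 = 4.392 mg/L.

D ≈ 4.39 mg/L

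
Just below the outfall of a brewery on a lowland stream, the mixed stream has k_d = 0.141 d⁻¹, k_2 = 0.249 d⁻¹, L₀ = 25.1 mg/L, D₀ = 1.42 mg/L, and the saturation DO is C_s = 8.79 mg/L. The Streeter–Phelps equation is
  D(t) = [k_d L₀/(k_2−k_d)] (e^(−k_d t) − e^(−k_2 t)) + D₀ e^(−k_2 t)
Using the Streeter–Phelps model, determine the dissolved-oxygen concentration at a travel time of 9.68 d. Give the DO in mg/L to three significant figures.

k_d L₀/(k_2−k_d) = 0.141×25.1/(0.249−0.141) = 3.539/0.1080 = 32.77 mg/L.
e^(−k_d t) = e^(−0.141×9.680) = 0.2554; e^(−k_2 t) = e^(−0.249×9.680) = 0.08979.
D = 32.77 × (0.2554 − 0.08979) + 1.42 × 0.08979 = 5.427 + 0.1275 = 5.555 mg/L.
DO = C_s − D = 8.79 − 5.555 = 3.235 mg/L.

DO ≈ 3.24 mg/L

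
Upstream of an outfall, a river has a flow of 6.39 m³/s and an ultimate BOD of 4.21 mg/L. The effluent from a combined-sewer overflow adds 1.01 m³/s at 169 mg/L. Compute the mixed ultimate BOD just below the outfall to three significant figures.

26.7 mg/L

Flow-weighted mixing: C = (Q_r C_r + Q_w C_w)/(Q_r + Q_w)
= (6.39×4.21 + 1.01×169)/(6.39 + 1.01) = 197.6/7.400 = 26.70 mg/L.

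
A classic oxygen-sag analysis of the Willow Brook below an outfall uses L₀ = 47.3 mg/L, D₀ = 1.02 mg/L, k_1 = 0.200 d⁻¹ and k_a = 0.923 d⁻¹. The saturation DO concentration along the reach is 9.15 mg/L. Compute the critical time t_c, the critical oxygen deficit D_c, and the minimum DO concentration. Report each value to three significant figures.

With k_a/k_1 = 4.615 and 1 − D₀(k_a−k_1)/(k_1 L₀) = 0.9220,
t_c = ln(4.615 × 0.9220) / (0.923 − 0.200) = ln(4.255) / 0.7230 = 1.448/0.7230 = 2.003 d.
D_c = (k_1/k_a) L₀ e^(−k_1 t_c) = (0.200/0.923) × 47.3 × e^(−0.200×2.003) = 0.2167 × 47.3 × 0.6699 = 6.866 mg/L.
Minimum DO = C_s − D_c = 9.15 − 6.866 = 2.284 mg/L.

t_c ≈ 2.00 d; D_c ≈ 6.87 mg/L; min DO ≈ 2.28 mg/L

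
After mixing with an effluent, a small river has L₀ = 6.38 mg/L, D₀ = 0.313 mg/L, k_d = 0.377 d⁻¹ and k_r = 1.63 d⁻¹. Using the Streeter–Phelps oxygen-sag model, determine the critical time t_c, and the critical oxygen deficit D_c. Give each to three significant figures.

t_c ≈ 1.03 d; D_c ≈ 1.00 mg/L

At the critical point dD/dt = 0, so k_d L₀ e^(−k_d t) = k_r D. Substituting D(t) from the Streeter–Phelps equation and solving for t gives
t_c = ln[(k_r/k_d)(1 − D₀(k_r−k_d)/(k_d L₀))] / (k_r−k_d).
Here k_r−k_d = 1.253 d⁻¹ and 1 − D₀(k_r−k_d)/(k_d L₀) = 1 − 0.313×1.253/(0.377×6.38) = 0.8369, so
t_c = ln(4.324 × 0.8369) / 1.253 = 1.286 / 1.253 = 1.026 d.
D_c = (k_d/k_r) L₀ e^(−k_d t_c) = (0.377/1.63) × 6.38 × e^(−0.377×1.026) = 0.2313 × 6.38 × 0.6791 = 1.002 mg/L.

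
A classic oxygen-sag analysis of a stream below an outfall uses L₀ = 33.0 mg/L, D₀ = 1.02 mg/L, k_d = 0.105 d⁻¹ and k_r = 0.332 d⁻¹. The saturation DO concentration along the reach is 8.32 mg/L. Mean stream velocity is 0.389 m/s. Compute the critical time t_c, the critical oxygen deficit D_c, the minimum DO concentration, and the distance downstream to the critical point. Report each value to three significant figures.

t_c ≈ 4.77 d; D_c ≈ 6.33 mg/L; min DO ≈ 1.99 mg/L; x_c ≈ 160 km

At the critical point dD/dt = 0, so k_d L₀ e^(−k_d t) = k_r D. Substituting D(t) from the Streeter–Phelps equation and solving for t gives
t_c = ln[(k_r/k_d)(1 − D₀(k_r−k_d)/(k_d L₀))] / (k_r−k_d).
Here k_r−k_d = 0.2270 d⁻¹ and 1 − D₀(k_r−k_d)/(k_d L₀) = 1 − 1.02×0.2270/(0.105×33.0) = 0.9332, so
t_c = ln(3.162 × 0.9332) / 0.2270 = 1.082 / 0.2270 = 4.767 d.
D_c = (k_d/k_r) L₀ e^(−k_d t_c) = (0.105/0.332) × 33.0 × e^(−0.105×4.767) = 0.3163 × 33.0 × 0.6062 = 6.327 mg/L.
Minimum DO = C_s − D_c = 8.32 − 6.327 = 1.993 mg/L.
x_c = v t_c = 0.389 m/s × 4.767 d × 86400 s/d = 160200 m ≈ 160 km.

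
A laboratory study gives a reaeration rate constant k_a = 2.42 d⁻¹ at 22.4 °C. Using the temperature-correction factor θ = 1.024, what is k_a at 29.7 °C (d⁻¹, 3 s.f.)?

k_a ≈ 2.88 d⁻¹

k_a(T₂) = k_a(T₁) · θ^(T₂−T₁) = 2.42 × 1.024^(29.7−22.4)
= 2.42 × 1.024^7.30 = 2.42 × 1.189 = 2.877 d⁻¹.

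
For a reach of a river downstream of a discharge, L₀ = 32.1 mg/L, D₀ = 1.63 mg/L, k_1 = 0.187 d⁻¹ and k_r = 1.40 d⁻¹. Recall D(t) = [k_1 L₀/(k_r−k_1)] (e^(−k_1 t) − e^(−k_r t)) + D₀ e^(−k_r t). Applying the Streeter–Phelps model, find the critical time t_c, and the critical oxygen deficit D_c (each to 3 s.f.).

t_c ≈ 1.33 d; D_c ≈ 3.34 mg/L

With k_r/k_1 = 7.487 and 1 − D₀(k_r−k_1)/(k_1 L₀) = 0.6706,
t_c = ln(7.487 × 0.6706) / (1.40 − 0.187) = ln(5.021) / 1.213 = 1.614/1.213 = 1.330 d.
D_c = (k_1/k_r) L₀ e^(−k_1 t_c) = (0.187/1.40) × 32.1 × e^(−0.187×1.330) = 0.1336 × 32.1 × 0.7798 = 3.343 mg/L.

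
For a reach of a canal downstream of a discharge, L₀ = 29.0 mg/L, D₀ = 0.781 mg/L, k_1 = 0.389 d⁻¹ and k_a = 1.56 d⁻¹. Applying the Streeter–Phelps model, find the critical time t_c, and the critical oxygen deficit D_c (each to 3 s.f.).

t_c ≈ 1.11 d; D_c ≈ 4.69 mg/L

With k_a/k_1 = 4.010 and 1 − D₀(k_a−k_1)/(k_1 L₀) = 0.9189,
t_c = ln(4.010 × 0.9189) / (1.56 − 0.389) = ln(3.685) / 1.171 = 1.304/1.171 = 1.114 d.
L(t_c) = L₀ e^(−k_1 t_c) = 29.0 × 0.6484 = 18.80 mg/L, and at the critical point k_a D_c = k_1 L, so D_c = (0.389/1.56) × 18.80 = 4.689 mg/L.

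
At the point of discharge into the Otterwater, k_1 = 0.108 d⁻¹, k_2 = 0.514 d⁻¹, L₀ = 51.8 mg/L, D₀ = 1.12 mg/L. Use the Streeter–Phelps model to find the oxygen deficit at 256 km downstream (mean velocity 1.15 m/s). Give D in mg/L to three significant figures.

Travel time t = x/v = 256 km / (1.15 m/s) = 256000 m / 1.15 m/s = 222600 s = 2.576 d.
k_1 L₀/(k_2−k_1) = 0.108×51.8/(0.514−0.108) = 5.594/0.4060 = 13.78 mg/L.
e^(−k_1 t) = e^(−0.108×2.576) = 0.7571; e^(−k_2 t) = e^(−0.514×2.576) = 0.2660.
D = 13.78 × (0.7571 − 0.2660) + 1.12 × 0.2660 = 6.767 + 0.2979 = 7.065 mg/L.

D ≈ 7.07 mg/L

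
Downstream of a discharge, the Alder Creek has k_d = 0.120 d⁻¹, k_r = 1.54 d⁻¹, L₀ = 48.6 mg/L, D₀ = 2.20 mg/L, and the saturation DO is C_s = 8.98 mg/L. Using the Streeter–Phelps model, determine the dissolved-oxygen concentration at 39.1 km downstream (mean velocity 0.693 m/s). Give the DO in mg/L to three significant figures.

Travel time t = x/v = 39.1 km / (0.693 m/s) = 39100 m / 0.693 m/s = 56420 s = 0.6530 d.
k_d L₀/(k_r−k_d) = 0.120×48.6/(1.54−0.120) = 5.832/1.420 = 4.107 mg/L.
e^(−k_d t) = e^(−0.120×0.6530) = 0.9246; e^(−k_r t) = e^(−1.54×0.6530) = 0.3658.
D = 4.107 × (0.9246 − 0.3658) + 2.20 × 0.3658 = 2.295 + 0.8048 = 3.100 mg/L.
DO = C_s − D = 8.98 − 3.100 = 5.880 mg/L.

DO ≈ 5.88 mg/L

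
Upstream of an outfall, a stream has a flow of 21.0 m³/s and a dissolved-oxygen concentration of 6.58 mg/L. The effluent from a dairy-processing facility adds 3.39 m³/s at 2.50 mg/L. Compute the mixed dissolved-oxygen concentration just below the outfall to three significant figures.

6.01 mg/L

Flow-weighted mixing: C = (Q_r C_r + Q_w C_w)/(Q_r + Q_w)
= (21.0×6.58 + 3.39×2.50)/(21.0 + 3.39) = 146.7/24.39 = 6.013 mg/L.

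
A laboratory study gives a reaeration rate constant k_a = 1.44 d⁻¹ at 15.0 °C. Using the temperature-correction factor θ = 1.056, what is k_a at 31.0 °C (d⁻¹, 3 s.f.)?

k_a ≈ 3.44 d⁻¹

k_a(T₂) = k_a(T₁) · θ^(T₂−T₁) = 1.44 × 1.056^(31.0−15.0)
= 1.44 × 1.056^16.0 = 1.44 × 2.391 = 3.443 d⁻¹.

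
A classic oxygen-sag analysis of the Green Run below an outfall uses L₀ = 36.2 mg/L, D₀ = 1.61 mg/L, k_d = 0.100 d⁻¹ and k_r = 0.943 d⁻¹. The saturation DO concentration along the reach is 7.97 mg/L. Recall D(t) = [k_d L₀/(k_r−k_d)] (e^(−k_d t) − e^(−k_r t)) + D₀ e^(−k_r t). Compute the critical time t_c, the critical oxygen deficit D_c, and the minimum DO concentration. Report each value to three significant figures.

t_c = [1/(k_r−k_d)] ln[(k_r/k_d)(1 − D₀(k_r−k_d)/(k_d L₀))]
= [1/(0.943−0.100)] ln[(0.943/0.100)(1 − 1.61×0.8430/(0.100×36.2))]
= (1/0.8430) ln[9.430 × 0.6251] = 1.186 × ln(5.894) = 1.186 × 1.774 = 2.104 d.
L(t_c) = L₀ e^(−k_d t_c) = 36.2 × 0.8102 = 29.33 mg/L, and at the critical point k_r D_c = k_d L, so D_c = (0.100/0.943) × 29.33 = 3.110 mg/L.
Minimum DO = C_s − D_c = 7.97 − 3.110 = 4.860 mg/L.

t_c ≈ 2.10 d; D_c ≈ 3.11 mg/L; min DO ≈ 4.86 mg/L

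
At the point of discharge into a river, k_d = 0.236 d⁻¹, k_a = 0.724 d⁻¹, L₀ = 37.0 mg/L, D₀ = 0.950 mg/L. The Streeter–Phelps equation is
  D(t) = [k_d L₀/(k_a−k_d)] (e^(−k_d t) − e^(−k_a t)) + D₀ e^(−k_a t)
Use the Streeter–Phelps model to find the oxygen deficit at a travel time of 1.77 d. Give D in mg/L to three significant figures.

k_d L₀/(k_a−k_d) = 0.236×37.0/(0.724−0.236) = 8.732/0.4880 = 17.89 mg/L.
e^(−k_d t) = e^(−0.236×1.770) = 0.6585; e^(−k_a t) = e^(−0.724×1.770) = 0.2776.
D = 17.89 × (0.6585 − 0.2776) + 0.950 × 0.2776 = 6.816 + 0.2637 = 7.080 mg/L.

D ≈ 7.08 mg/L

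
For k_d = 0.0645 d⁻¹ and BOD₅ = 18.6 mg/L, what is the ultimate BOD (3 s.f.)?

L₀ ≈ 67.5 mg/L

BOD₅ = L₀(1 − e^(−5k_d)) ⇒ L₀ = BOD₅ / (1 − e^(−5×0.0645))
= 18.6 / (1 − 0.7243) = 18.6 / 0.2757 = 67.47 mg/L.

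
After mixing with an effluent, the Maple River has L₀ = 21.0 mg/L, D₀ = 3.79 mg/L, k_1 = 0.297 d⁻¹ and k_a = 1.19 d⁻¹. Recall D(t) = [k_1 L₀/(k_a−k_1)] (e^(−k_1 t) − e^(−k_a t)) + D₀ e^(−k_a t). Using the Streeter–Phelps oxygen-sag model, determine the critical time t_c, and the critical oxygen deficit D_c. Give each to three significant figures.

t_c = [1/(k_a−k_1)] ln[(k_a/k_1)(1 − D₀(k_a−k_1)/(k_1 L₀))]
= [1/(1.19−0.297)] ln[(1.19/0.297)(1 − 3.79×0.8930/(0.297×21.0))]
= (1/0.8930) ln[4.007 × 0.4574] = 1.120 × ln(1.833) = 1.120 × 0.6057 = 0.6783 d.
D_c = (k_1/k_a) L₀ e^(−k_1 t_c) = (0.297/1.19) × 21.0 × e^(−0.297×0.6783) = 0.2496 × 21.0 × 0.8176 = 4.285 mg/L.

t_c ≈ 0.678 d; D_c ≈ 4.28 mg/L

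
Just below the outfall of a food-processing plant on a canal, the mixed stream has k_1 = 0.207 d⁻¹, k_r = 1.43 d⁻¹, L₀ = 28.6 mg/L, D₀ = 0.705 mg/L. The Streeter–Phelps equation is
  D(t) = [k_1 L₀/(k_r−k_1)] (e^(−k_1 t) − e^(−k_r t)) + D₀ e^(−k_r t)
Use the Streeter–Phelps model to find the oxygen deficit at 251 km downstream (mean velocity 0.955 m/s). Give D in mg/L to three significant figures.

Travel time t = x/v = 251 km / (0.955 m/s) = 251000 m / 0.955 m/s = 262800 s = 3.042 d.
k_1 L₀/(k_r−k_1) = 0.207×28.6/(1.43−0.207) = 5.920/1.223 = 4.841 mg/L.
e^(−k_1 t) = e^(−0.207×3.042) = 0.5328; e^(−k_r t) = e^(−1.43×3.042) = 0.01291.
D = 4.841 × (0.5328 − 0.01291) + 0.705 × 0.01291 = 2.516 + 0.009099 = 2.526 mg/L.

D ≈ 2.53 mg/L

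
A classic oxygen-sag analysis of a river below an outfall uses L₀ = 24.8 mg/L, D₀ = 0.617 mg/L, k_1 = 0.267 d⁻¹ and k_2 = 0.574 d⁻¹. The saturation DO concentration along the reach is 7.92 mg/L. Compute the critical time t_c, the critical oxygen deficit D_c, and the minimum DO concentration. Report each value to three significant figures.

With k_2/k_1 = 2.150 and 1 − D₀(k_2−k_1)/(k_1 L₀) = 0.9714,
t_c = ln(2.150 × 0.9714) / (0.574 − 0.267) = ln(2.088) / 0.3070 = 0.7364/0.3070 = 2.399 d.
L(t_c) = L₀ e^(−k_1 t_c) = 24.8 × 0.5271 = 13.07 mg/L, and at the critical point k_2 D_c = k_1 L, so D_c = (0.267/0.574) × 13.07 = 6.080 mg/L.
Minimum DO = C_s − D_c = 7.92 − 6.080 = 1.840 mg/L.

t_c ≈ 2.40 d; D_c ≈ 6.08 mg/L; min DO ≈ 1.84 mg/L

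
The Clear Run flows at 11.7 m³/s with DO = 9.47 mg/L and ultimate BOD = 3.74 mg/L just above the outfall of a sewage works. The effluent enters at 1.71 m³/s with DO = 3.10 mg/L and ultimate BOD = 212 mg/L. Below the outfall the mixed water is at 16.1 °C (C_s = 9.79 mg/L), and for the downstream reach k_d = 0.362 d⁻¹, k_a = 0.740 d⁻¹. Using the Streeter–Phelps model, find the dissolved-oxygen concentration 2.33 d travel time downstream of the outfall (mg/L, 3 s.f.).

DO ≈ 2.28 mg/L

Mixed DO = (11.7×9.47 + 1.71×3.10)/(11.7+1.71) = 116.1/13.41 = 8.658 mg/L.
Mixed L₀ = (11.7×3.74 + 1.71×212)/(13.41) = 406.3/13.41 = 30.30 mg/L.
Initial deficit D₀ = C_s − DO₀ = 9.79 − 8.658 = 1.132 mg/L.
D(2.33) = [0.362×30.30/(0.740−0.362)](e^(−0.362×2.33) − e^(−0.740×2.33)) + 1.132 e^(−0.740×2.33)
= 29.01 × (0.4302 − 0.1783) + 1.132 × 0.1783 = 7.511 mg/L.
DO = 9.79 − 7.511 = 2.279 mg/L.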